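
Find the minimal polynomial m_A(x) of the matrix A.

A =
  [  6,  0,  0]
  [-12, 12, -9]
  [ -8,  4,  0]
x^2 - 12*x + 36

The characteristic polynomial is χ_A(x) = (x - 6)^3, so the eigenvalues are known. The minimal polynomial is
  m_A(x) = Π_λ (x − λ)^{k_λ}
where k_λ is the size of the *largest* Jordan block for λ (equivalently, the smallest k with (A − λI)^k v = 0 for every generalised eigenvector v of λ).

  λ = 6: largest Jordan block has size 2, contributing (x − 6)^2

So m_A(x) = (x - 6)^2 = x^2 - 12*x + 36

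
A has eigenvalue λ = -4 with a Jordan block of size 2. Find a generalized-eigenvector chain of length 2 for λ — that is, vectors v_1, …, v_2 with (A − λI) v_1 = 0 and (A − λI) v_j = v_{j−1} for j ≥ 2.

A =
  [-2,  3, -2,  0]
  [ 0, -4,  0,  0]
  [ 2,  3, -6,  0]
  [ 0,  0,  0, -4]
A Jordan chain for λ = -4 of length 2:
v_1 = (2, 0, 2, 0)ᵀ
v_2 = (1, 0, 0, 0)ᵀ

Let N = A − (-4)·I. We want v_2 with N^2 v_2 = 0 but N^1 v_2 ≠ 0; then v_{j-1} := N · v_j for j = 2, …, 2.

Pick v_2 = (1, 0, 0, 0)ᵀ.
Then v_1 = N · v_2 = (2, 0, 2, 0)ᵀ.

Sanity check: (A − (-4)·I) v_1 = (0, 0, 0, 0)ᵀ = 0. ✓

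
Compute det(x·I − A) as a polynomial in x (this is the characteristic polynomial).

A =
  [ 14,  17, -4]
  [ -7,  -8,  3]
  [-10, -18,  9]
x^3 - 15*x^2 + 75*x - 125

Expanding det(x·I − A) (e.g. by cofactor expansion or by noting that A is similar to its Jordan form J, which has the same characteristic polynomial as A) gives
  χ_A(x) = x^3 - 15*x^2 + 75*x - 125
which factors as (x - 5)^3. The eigenvalues (with algebraic multiplicities) are λ = 5 with multiplicity 3.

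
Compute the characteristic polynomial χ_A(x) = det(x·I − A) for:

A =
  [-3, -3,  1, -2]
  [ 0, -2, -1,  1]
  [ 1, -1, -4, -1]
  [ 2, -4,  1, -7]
x^4 + 16*x^3 + 96*x^2 + 256*x + 256

Expanding det(x·I − A) (e.g. by cofactor expansion or by noting that A is similar to its Jordan form J, which has the same characteristic polynomial as A) gives
  χ_A(x) = x^4 + 16*x^3 + 96*x^2 + 256*x + 256
which factors as (x + 4)^4. The eigenvalues (with algebraic multiplicities) are λ = -4 with multiplicity 4.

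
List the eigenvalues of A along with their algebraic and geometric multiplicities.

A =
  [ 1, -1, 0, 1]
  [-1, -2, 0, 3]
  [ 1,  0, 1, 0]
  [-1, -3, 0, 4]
λ = 1: alg = 4, geom = 2

Step 1 — factor the characteristic polynomial to read off the algebraic multiplicities:
  χ_A(x) = (x - 1)^4

Step 2 — compute geometric multiplicities via the rank-nullity identity g(λ) = n − rank(A − λI):
  rank(A − (1)·I) = 2, so dim ker(A − (1)·I) = n − 2 = 2

Summary:
  λ = 1: algebraic multiplicity = 4, geometric multiplicity = 2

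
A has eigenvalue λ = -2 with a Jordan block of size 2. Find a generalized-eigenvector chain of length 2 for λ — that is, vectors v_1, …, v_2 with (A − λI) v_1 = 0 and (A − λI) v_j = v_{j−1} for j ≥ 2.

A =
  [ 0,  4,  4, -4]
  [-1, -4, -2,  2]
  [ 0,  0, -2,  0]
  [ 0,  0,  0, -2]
A Jordan chain for λ = -2 of length 2:
v_1 = (2, -1, 0, 0)ᵀ
v_2 = (1, 0, 0, 0)ᵀ

Let N = A − (-2)·I. We want v_2 with N^2 v_2 = 0 but N^1 v_2 ≠ 0; then v_{j-1} := N · v_j for j = 2, …, 2.

Pick v_2 = (1, 0, 0, 0)ᵀ.
Then v_1 = N · v_2 = (2, -1, 0, 0)ᵀ.

Sanity check: (A − (-2)·I) v_1 = (0, 0, 0, 0)ᵀ = 0. ✓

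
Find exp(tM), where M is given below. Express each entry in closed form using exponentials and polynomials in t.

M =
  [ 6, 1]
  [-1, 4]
e^{tM} =
  [t*exp(5*t) + exp(5*t), t*exp(5*t)]
  [-t*exp(5*t), -t*exp(5*t) + exp(5*t)]

Strategy: write M = P · J · P⁻¹ where J is a Jordan canonical form, so e^{tM} = P · e^{tJ} · P⁻¹, and e^{tJ} can be computed block-by-block.

M has Jordan form
J =
  [5, 1]
  [0, 5]
(up to reordering of blocks).

Per-block formulas:
  For a 2×2 Jordan block J_2(5): exp(t · J_2(5)) = e^(5t)·(I + t·N), where N is the 2×2 nilpotent shift.

After assembling e^{tJ} and conjugating by P, we get:

e^{tM} =
  [t*exp(5*t) + exp(5*t), t*exp(5*t)]
  [-t*exp(5*t), -t*exp(5*t) + exp(5*t)]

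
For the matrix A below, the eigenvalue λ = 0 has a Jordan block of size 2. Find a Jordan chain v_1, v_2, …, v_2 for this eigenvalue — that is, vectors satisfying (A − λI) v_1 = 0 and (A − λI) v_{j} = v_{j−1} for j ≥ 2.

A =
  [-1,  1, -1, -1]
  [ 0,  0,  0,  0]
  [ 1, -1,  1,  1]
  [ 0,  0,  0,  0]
A Jordan chain for λ = 0 of length 2:
v_1 = (-1, 0, 1, 0)ᵀ
v_2 = (1, 0, 0, 0)ᵀ

Let N = A − (0)·I. We want v_2 with N^2 v_2 = 0 but N^1 v_2 ≠ 0; then v_{j-1} := N · v_j for j = 2, …, 2.

Pick v_2 = (1, 0, 0, 0)ᵀ.
Then v_1 = N · v_2 = (-1, 0, 1, 0)ᵀ.

Sanity check: (A − (0)·I) v_1 = (0, 0, 0, 0)ᵀ = 0. ✓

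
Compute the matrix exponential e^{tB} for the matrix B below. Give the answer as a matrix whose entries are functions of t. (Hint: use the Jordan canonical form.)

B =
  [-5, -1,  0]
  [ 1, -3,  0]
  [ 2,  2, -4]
e^{tB} =
  [-t*exp(-4*t) + exp(-4*t), -t*exp(-4*t), 0]
  [t*exp(-4*t), t*exp(-4*t) + exp(-4*t), 0]
  [2*t*exp(-4*t), 2*t*exp(-4*t), exp(-4*t)]

Strategy: write B = P · J · P⁻¹ where J is a Jordan canonical form, so e^{tB} = P · e^{tJ} · P⁻¹, and e^{tJ} can be computed block-by-block.

B has Jordan form
J =
  [-4,  1,  0]
  [ 0, -4,  0]
  [ 0,  0, -4]
(up to reordering of blocks).

Per-block formulas:
  For a 1×1 block at λ = -4: exp(t · [-4]) = [e^(-4t)].
  For a 2×2 Jordan block J_2(-4): exp(t · J_2(-4)) = e^(-4t)·(I + t·N), where N is the 2×2 nilpotent shift.

After assembling e^{tJ} and conjugating by P, we get:

e^{tB} =
  [-t*exp(-4*t) + exp(-4*t), -t*exp(-4*t), 0]
  [t*exp(-4*t), t*exp(-4*t) + exp(-4*t), 0]
  [2*t*exp(-4*t), 2*t*exp(-4*t), exp(-4*t)]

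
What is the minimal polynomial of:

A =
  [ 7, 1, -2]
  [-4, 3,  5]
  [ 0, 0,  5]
x^3 - 15*x^2 + 75*x - 125

The characteristic polynomial is χ_A(x) = (x - 5)^3, so the eigenvalues are known. The minimal polynomial is
  m_A(x) = Π_λ (x − λ)^{k_λ}
where k_λ is the size of the *largest* Jordan block for λ (equivalently, the smallest k with (A − λI)^k v = 0 for every generalised eigenvector v of λ).

  λ = 5: largest Jordan block has size 3, contributing (x − 5)^3

So m_A(x) = (x - 5)^3 = x^3 - 15*x^2 + 75*x - 125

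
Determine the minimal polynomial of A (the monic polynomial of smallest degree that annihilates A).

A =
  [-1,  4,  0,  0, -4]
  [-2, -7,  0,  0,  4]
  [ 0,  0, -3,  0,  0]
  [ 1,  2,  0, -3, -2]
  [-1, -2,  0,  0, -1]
x^2 + 6*x + 9

The characteristic polynomial is χ_A(x) = (x + 3)^5, so the eigenvalues are known. The minimal polynomial is
  m_A(x) = Π_λ (x − λ)^{k_λ}
where k_λ is the size of the *largest* Jordan block for λ (equivalently, the smallest k with (A − λI)^k v = 0 for every generalised eigenvector v of λ).

  λ = -3: largest Jordan block has size 2, contributing (x + 3)^2

So m_A(x) = (x + 3)^2 = x^2 + 6*x + 9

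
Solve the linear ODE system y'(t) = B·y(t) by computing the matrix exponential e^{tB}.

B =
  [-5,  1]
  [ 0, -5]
e^{tB} =
  [exp(-5*t), t*exp(-5*t)]
  [0, exp(-5*t)]

Strategy: write B = P · J · P⁻¹ where J is a Jordan canonical form, so e^{tB} = P · e^{tJ} · P⁻¹, and e^{tJ} can be computed block-by-block.

B has Jordan form
J =
  [-5,  1]
  [ 0, -5]
(up to reordering of blocks).

Per-block formulas:
  For a 2×2 Jordan block J_2(-5): exp(t · J_2(-5)) = e^(-5t)·(I + t·N), where N is the 2×2 nilpotent shift.

After assembling e^{tJ} and conjugating by P, we get:

e^{tB} =
  [exp(-5*t), t*exp(-5*t)]
  [0, exp(-5*t)]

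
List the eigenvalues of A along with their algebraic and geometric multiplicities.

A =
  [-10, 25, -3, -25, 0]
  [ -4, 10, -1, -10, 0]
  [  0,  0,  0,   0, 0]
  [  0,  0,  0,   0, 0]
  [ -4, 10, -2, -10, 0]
λ = 0: alg = 5, geom = 3

Step 1 — factor the characteristic polynomial to read off the algebraic multiplicities:
  χ_A(x) = x^5

Step 2 — compute geometric multiplicities via the rank-nullity identity g(λ) = n − rank(A − λI):
  rank(A − (0)·I) = 2, so dim ker(A − (0)·I) = n − 2 = 3

Summary:
  λ = 0: algebraic multiplicity = 5, geometric multiplicity = 3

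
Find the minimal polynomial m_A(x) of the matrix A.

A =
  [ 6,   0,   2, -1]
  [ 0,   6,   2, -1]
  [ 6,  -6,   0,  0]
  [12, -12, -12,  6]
x^3 - 12*x^2 + 36*x

The characteristic polynomial is χ_A(x) = x*(x - 6)^3, so the eigenvalues are known. The minimal polynomial is
  m_A(x) = Π_λ (x − λ)^{k_λ}
where k_λ is the size of the *largest* Jordan block for λ (equivalently, the smallest k with (A − λI)^k v = 0 for every generalised eigenvector v of λ).

  λ = 0: largest Jordan block has size 1, contributing (x − 0)
  λ = 6: largest Jordan block has size 2, contributing (x − 6)^2

So m_A(x) = x*(x - 6)^2 = x^3 - 12*x^2 + 36*x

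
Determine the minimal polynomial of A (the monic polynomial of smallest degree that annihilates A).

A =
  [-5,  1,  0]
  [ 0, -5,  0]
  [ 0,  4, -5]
x^2 + 10*x + 25

The characteristic polynomial is χ_A(x) = (x + 5)^3, so the eigenvalues are known. The minimal polynomial is
  m_A(x) = Π_λ (x − λ)^{k_λ}
where k_λ is the size of the *largest* Jordan block for λ (equivalently, the smallest k with (A − λI)^k v = 0 for every generalised eigenvector v of λ).

  λ = -5: largest Jordan block has size 2, contributing (x + 5)^2

So m_A(x) = (x + 5)^2 = x^2 + 10*x + 25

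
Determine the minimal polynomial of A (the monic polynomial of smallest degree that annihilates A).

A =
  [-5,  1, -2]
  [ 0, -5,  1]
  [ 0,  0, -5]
x^3 + 15*x^2 + 75*x + 125

The characteristic polynomial is χ_A(x) = (x + 5)^3, so the eigenvalues are known. The minimal polynomial is
  m_A(x) = Π_λ (x − λ)^{k_λ}
where k_λ is the size of the *largest* Jordan block for λ (equivalently, the smallest k with (A − λI)^k v = 0 for every generalised eigenvector v of λ).

  λ = -5: largest Jordan block has size 3, contributing (x + 5)^3

So m_A(x) = (x + 5)^3 = x^3 + 15*x^2 + 75*x + 125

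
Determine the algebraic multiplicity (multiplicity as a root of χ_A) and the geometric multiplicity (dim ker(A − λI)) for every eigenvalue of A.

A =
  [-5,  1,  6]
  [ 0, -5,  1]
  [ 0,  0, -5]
λ = -5: alg = 3, geom = 1

Step 1 — factor the characteristic polynomial to read off the algebraic multiplicities:
  χ_A(x) = (x + 5)^3

Step 2 — compute geometric multiplicities via the rank-nullity identity g(λ) = n − rank(A − λI):
  rank(A − (-5)·I) = 2, so dim ker(A − (-5)·I) = n − 2 = 1

Summary:
  λ = -5: algebraic multiplicity = 3, geometric multiplicity = 1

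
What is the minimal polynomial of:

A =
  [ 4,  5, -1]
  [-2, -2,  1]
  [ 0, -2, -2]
x^3

The characteristic polynomial is χ_A(x) = x^3, so the eigenvalues are known. The minimal polynomial is
  m_A(x) = Π_λ (x − λ)^{k_λ}
where k_λ is the size of the *largest* Jordan block for λ (equivalently, the smallest k with (A − λI)^k v = 0 for every generalised eigenvector v of λ).

  λ = 0: largest Jordan block has size 3, contributing (x − 0)^3

So m_A(x) = x^3 = x^3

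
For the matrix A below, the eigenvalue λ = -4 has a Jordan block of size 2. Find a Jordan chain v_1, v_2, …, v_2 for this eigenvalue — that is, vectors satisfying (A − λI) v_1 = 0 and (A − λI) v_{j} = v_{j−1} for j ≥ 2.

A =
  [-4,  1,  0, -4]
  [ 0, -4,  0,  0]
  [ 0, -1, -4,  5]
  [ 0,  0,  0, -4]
A Jordan chain for λ = -4 of length 2:
v_1 = (1, 0, -1, 0)ᵀ
v_2 = (0, 1, 0, 0)ᵀ

Let N = A − (-4)·I. We want v_2 with N^2 v_2 = 0 but N^1 v_2 ≠ 0; then v_{j-1} := N · v_j for j = 2, …, 2.

Pick v_2 = (0, 1, 0, 0)ᵀ.
Then v_1 = N · v_2 = (1, 0, -1, 0)ᵀ.

Sanity check: (A − (-4)·I) v_1 = (0, 0, 0, 0)ᵀ = 0. ✓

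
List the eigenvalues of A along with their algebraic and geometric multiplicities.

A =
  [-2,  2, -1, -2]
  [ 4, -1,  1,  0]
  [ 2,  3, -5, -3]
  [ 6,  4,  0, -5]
λ = -4: alg = 3, geom = 1; λ = -1: alg = 1, geom = 1

Step 1 — factor the characteristic polynomial to read off the algebraic multiplicities:
  χ_A(x) = (x + 1)*(x + 4)^3

Step 2 — compute geometric multiplicities via the rank-nullity identity g(λ) = n − rank(A − λI):
  rank(A − (-4)·I) = 3, so dim ker(A − (-4)·I) = n − 3 = 1
  rank(A − (-1)·I) = 3, so dim ker(A − (-1)·I) = n − 3 = 1

Summary:
  λ = -4: algebraic multiplicity = 3, geometric multiplicity = 1
  λ = -1: algebraic multiplicity = 1, geometric multiplicity = 1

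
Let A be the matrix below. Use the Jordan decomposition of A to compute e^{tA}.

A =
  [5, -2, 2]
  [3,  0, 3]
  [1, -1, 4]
e^{tA} =
  [2*t*exp(3*t) + exp(3*t), -2*t*exp(3*t), 2*t*exp(3*t)]
  [3*t*exp(3*t), -3*t*exp(3*t) + exp(3*t), 3*t*exp(3*t)]
  [t*exp(3*t), -t*exp(3*t), t*exp(3*t) + exp(3*t)]

Strategy: write A = P · J · P⁻¹ where J is a Jordan canonical form, so e^{tA} = P · e^{tJ} · P⁻¹, and e^{tJ} can be computed block-by-block.

A has Jordan form
J =
  [3, 1, 0]
  [0, 3, 0]
  [0, 0, 3]
(up to reordering of blocks).

Per-block formulas:
  For a 1×1 block at λ = 3: exp(t · [3]) = [e^(3t)].
  For a 2×2 Jordan block J_2(3): exp(t · J_2(3)) = e^(3t)·(I + t·N), where N is the 2×2 nilpotent shift.

After assembling e^{tJ} and conjugating by P, we get:

e^{tA} =
  [2*t*exp(3*t) + exp(3*t), -2*t*exp(3*t), 2*t*exp(3*t)]
  [3*t*exp(3*t), -3*t*exp(3*t) + exp(3*t), 3*t*exp(3*t)]
  [t*exp(3*t), -t*exp(3*t), t*exp(3*t) + exp(3*t)]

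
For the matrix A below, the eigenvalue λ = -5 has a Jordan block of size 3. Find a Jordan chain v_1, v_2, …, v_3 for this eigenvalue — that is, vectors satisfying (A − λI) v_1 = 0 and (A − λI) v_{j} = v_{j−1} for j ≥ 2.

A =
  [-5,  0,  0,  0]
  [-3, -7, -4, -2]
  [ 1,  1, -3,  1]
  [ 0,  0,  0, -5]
A Jordan chain for λ = -5 of length 3:
v_1 = (0, 2, -1, 0)ᵀ
v_2 = (0, -3, 1, 0)ᵀ
v_3 = (1, 0, 0, 0)ᵀ

Let N = A − (-5)·I. We want v_3 with N^3 v_3 = 0 but N^2 v_3 ≠ 0; then v_{j-1} := N · v_j for j = 3, …, 2.

Pick v_3 = (1, 0, 0, 0)ᵀ.
Then v_2 = N · v_3 = (0, -3, 1, 0)ᵀ.
Then v_1 = N · v_2 = (0, 2, -1, 0)ᵀ.

Sanity check: (A − (-5)·I) v_1 = (0, 0, 0, 0)ᵀ = 0. ✓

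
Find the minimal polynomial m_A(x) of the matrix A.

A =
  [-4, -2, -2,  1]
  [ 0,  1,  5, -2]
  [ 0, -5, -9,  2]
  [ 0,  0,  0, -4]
x^2 + 8*x + 16

The characteristic polynomial is χ_A(x) = (x + 4)^4, so the eigenvalues are known. The minimal polynomial is
  m_A(x) = Π_λ (x − λ)^{k_λ}
where k_λ is the size of the *largest* Jordan block for λ (equivalently, the smallest k with (A − λI)^k v = 0 for every generalised eigenvector v of λ).

  λ = -4: largest Jordan block has size 2, contributing (x + 4)^2

So m_A(x) = (x + 4)^2 = x^2 + 8*x + 16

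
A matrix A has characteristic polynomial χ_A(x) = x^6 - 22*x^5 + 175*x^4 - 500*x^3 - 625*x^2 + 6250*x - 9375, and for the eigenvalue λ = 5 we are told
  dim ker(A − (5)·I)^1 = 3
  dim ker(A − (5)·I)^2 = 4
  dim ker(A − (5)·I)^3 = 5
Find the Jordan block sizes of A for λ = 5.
Block sizes for λ = 5: [3, 1, 1]

From the dimensions of kernels of powers, the number of Jordan blocks of size at least j is d_j − d_{j−1} where d_j = dim ker(N^j) (with d_0 = 0). Computing the differences gives [3, 1, 1].
The number of blocks of size exactly k is (#blocks of size ≥ k) − (#blocks of size ≥ k + 1), so the partition is: 2 block(s) of size 1, 1 block(s) of size 3.
In nonincreasing order the block sizes are [3, 1, 1].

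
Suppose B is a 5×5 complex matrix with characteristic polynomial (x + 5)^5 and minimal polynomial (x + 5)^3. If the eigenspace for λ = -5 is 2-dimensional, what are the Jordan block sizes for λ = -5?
Block sizes for λ = -5: [3, 2]

Step 1 — from the characteristic polynomial, algebraic multiplicity of λ = -5 is 5. From dim ker(B − (-5)·I) = 2, there are exactly 2 Jordan blocks for λ = -5.
Step 2 — from the minimal polynomial, the factor (x + 5)^3 tells us the largest block for λ = -5 has size 3.
Step 3 — with total size 5, 2 blocks, and largest block 3, the block sizes (in nonincreasing order) are [3, 2].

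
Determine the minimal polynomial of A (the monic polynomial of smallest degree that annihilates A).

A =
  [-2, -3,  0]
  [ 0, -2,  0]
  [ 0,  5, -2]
x^2 + 4*x + 4

The characteristic polynomial is χ_A(x) = (x + 2)^3, so the eigenvalues are known. The minimal polynomial is
  m_A(x) = Π_λ (x − λ)^{k_λ}
where k_λ is the size of the *largest* Jordan block for λ (equivalently, the smallest k with (A − λI)^k v = 0 for every generalised eigenvector v of λ).

  λ = -2: largest Jordan block has size 2, contributing (x + 2)^2

So m_A(x) = (x + 2)^2 = x^2 + 4*x + 4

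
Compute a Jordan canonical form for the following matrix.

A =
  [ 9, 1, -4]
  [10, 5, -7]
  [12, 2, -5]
J_3(3)

The characteristic polynomial is
  det(x·I − A) = x^3 - 9*x^2 + 27*x - 27 = (x - 3)^3

Eigenvalues and multiplicities (the geometric multiplicity of λ is n − rank(A − λI), which equals the number of Jordan blocks for λ):
  λ = 3: algebraic multiplicity = 3, geometric multiplicity = 1

Determining the block sizes for each eigenvalue:
  λ = 3: one block (gm = 1), so the single block has size am = 3 → block sizes [3]

Assembling the blocks gives a Jordan form
J =
  [3, 1, 0]
  [0, 3, 1]
  [0, 0, 3]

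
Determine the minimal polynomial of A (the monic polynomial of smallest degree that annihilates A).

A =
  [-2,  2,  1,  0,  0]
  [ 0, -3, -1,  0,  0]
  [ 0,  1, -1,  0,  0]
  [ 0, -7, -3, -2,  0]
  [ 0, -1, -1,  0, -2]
x^3 + 6*x^2 + 12*x + 8

The characteristic polynomial is χ_A(x) = (x + 2)^5, so the eigenvalues are known. The minimal polynomial is
  m_A(x) = Π_λ (x − λ)^{k_λ}
where k_λ is the size of the *largest* Jordan block for λ (equivalently, the smallest k with (A − λI)^k v = 0 for every generalised eigenvector v of λ).

  λ = -2: largest Jordan block has size 3, contributing (x + 2)^3

So m_A(x) = (x + 2)^3 = x^3 + 6*x^2 + 12*x + 8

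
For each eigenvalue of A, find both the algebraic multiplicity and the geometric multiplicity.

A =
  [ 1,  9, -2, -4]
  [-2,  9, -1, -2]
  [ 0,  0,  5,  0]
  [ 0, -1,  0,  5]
λ = 5: alg = 4, geom = 2

Step 1 — factor the characteristic polynomial to read off the algebraic multiplicities:
  χ_A(x) = (x - 5)^4

Step 2 — compute geometric multiplicities via the rank-nullity identity g(λ) = n − rank(A − λI):
  rank(A − (5)·I) = 2, so dim ker(A − (5)·I) = n − 2 = 2

Summary:
  λ = 5: algebraic multiplicity = 4, geometric multiplicity = 2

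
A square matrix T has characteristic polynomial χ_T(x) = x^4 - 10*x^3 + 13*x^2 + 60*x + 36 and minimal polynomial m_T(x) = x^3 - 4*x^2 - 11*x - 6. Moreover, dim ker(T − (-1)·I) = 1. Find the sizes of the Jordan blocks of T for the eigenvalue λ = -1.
Block sizes for λ = -1: [2]

Step 1 — from the characteristic polynomial, algebraic multiplicity of λ = -1 is 2. From dim ker(T − (-1)·I) = 1, there are exactly 1 Jordan blocks for λ = -1.
Step 2 — from the minimal polynomial, the factor (x + 1)^2 tells us the largest block for λ = -1 has size 2.
Step 3 — with total size 2, 1 blocks, and largest block 2, the block sizes (in nonincreasing order) are [2].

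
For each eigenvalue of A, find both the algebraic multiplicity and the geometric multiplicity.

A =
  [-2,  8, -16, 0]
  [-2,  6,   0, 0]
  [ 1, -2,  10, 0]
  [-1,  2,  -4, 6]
λ = 2: alg = 1, geom = 1; λ = 6: alg = 3, geom = 2

Step 1 — factor the characteristic polynomial to read off the algebraic multiplicities:
  χ_A(x) = (x - 6)^3*(x - 2)

Step 2 — compute geometric multiplicities via the rank-nullity identity g(λ) = n − rank(A − λI):
  rank(A − (2)·I) = 3, so dim ker(A − (2)·I) = n − 3 = 1
  rank(A − (6)·I) = 2, so dim ker(A − (6)·I) = n − 2 = 2

Summary:
  λ = 2: algebraic multiplicity = 1, geometric multiplicity = 1
  λ = 6: algebraic multiplicity = 3, geometric multiplicity = 2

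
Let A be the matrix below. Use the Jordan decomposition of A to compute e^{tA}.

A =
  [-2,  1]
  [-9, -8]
e^{tA} =
  [3*t*exp(-5*t) + exp(-5*t), t*exp(-5*t)]
  [-9*t*exp(-5*t), -3*t*exp(-5*t) + exp(-5*t)]

Strategy: write A = P · J · P⁻¹ where J is a Jordan canonical form, so e^{tA} = P · e^{tJ} · P⁻¹, and e^{tJ} can be computed block-by-block.

A has Jordan form
J =
  [-5,  1]
  [ 0, -5]
(up to reordering of blocks).

Per-block formulas:
  For a 2×2 Jordan block J_2(-5): exp(t · J_2(-5)) = e^(-5t)·(I + t·N), where N is the 2×2 nilpotent shift.

After assembling e^{tJ} and conjugating by P, we get:

e^{tA} =
  [3*t*exp(-5*t) + exp(-5*t), t*exp(-5*t)]
  [-9*t*exp(-5*t), -3*t*exp(-5*t) + exp(-5*t)]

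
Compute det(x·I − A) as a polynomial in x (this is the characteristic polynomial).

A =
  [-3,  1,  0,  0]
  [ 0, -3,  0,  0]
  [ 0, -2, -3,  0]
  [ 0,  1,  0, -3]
x^4 + 12*x^3 + 54*x^2 + 108*x + 81

Expanding det(x·I − A) (e.g. by cofactor expansion or by noting that A is similar to its Jordan form J, which has the same characteristic polynomial as A) gives
  χ_A(x) = x^4 + 12*x^3 + 54*x^2 + 108*x + 81
which factors as (x + 3)^4. The eigenvalues (with algebraic multiplicities) are λ = -3 with multiplicity 4.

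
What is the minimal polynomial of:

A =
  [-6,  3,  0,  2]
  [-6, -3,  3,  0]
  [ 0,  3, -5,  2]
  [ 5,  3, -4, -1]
x^4 + 15*x^3 + 84*x^2 + 208*x + 192

The characteristic polynomial is χ_A(x) = (x + 3)*(x + 4)^3, so the eigenvalues are known. The minimal polynomial is
  m_A(x) = Π_λ (x − λ)^{k_λ}
where k_λ is the size of the *largest* Jordan block for λ (equivalently, the smallest k with (A − λI)^k v = 0 for every generalised eigenvector v of λ).

  λ = -4: largest Jordan block has size 3, contributing (x + 4)^3
  λ = -3: largest Jordan block has size 1, contributing (x + 3)

So m_A(x) = (x + 3)*(x + 4)^3 = x^4 + 15*x^3 + 84*x^2 + 208*x + 192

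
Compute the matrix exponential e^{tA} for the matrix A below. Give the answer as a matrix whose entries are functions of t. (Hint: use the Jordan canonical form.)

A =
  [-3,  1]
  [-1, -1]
e^{tA} =
  [-t*exp(-2*t) + exp(-2*t), t*exp(-2*t)]
  [-t*exp(-2*t), t*exp(-2*t) + exp(-2*t)]

Strategy: write A = P · J · P⁻¹ where J is a Jordan canonical form, so e^{tA} = P · e^{tJ} · P⁻¹, and e^{tJ} can be computed block-by-block.

A has Jordan form
J =
  [-2,  1]
  [ 0, -2]
(up to reordering of blocks).

Per-block formulas:
  For a 2×2 Jordan block J_2(-2): exp(t · J_2(-2)) = e^(-2t)·(I + t·N), where N is the 2×2 nilpotent shift.

After assembling e^{tJ} and conjugating by P, we get:

e^{tA} =
  [-t*exp(-2*t) + exp(-2*t), t*exp(-2*t)]
  [-t*exp(-2*t), t*exp(-2*t) + exp(-2*t)]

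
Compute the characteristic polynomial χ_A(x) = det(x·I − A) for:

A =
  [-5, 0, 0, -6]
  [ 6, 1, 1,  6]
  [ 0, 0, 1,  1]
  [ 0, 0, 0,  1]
x^4 + 2*x^3 - 12*x^2 + 14*x - 5

Expanding det(x·I − A) (e.g. by cofactor expansion or by noting that A is similar to its Jordan form J, which has the same characteristic polynomial as A) gives
  χ_A(x) = x^4 + 2*x^3 - 12*x^2 + 14*x - 5
which factors as (x - 1)^3*(x + 5). The eigenvalues (with algebraic multiplicities) are λ = -5 with multiplicity 1, λ = 1 with multiplicity 3.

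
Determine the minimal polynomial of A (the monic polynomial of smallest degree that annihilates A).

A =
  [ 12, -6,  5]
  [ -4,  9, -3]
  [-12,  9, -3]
x^3 - 18*x^2 + 108*x - 216

The characteristic polynomial is χ_A(x) = (x - 6)^3, so the eigenvalues are known. The minimal polynomial is
  m_A(x) = Π_λ (x − λ)^{k_λ}
where k_λ is the size of the *largest* Jordan block for λ (equivalently, the smallest k with (A − λI)^k v = 0 for every generalised eigenvector v of λ).

  λ = 6: largest Jordan block has size 3, contributing (x − 6)^3

So m_A(x) = (x - 6)^3 = x^3 - 18*x^2 + 108*x - 216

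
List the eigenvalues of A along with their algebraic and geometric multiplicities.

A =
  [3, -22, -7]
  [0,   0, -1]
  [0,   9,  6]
λ = 3: alg = 3, geom = 1

Step 1 — factor the characteristic polynomial to read off the algebraic multiplicities:
  χ_A(x) = (x - 3)^3

Step 2 — compute geometric multiplicities via the rank-nullity identity g(λ) = n − rank(A − λI):
  rank(A − (3)·I) = 2, so dim ker(A − (3)·I) = n − 2 = 1

Summary:
  λ = 3: algebraic multiplicity = 3, geometric multiplicity = 1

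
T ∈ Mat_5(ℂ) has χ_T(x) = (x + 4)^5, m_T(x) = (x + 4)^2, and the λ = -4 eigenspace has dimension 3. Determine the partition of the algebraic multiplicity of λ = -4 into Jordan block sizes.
Block sizes for λ = -4: [2, 2, 1]

Step 1 — from the characteristic polynomial, algebraic multiplicity of λ = -4 is 5. From dim ker(T − (-4)·I) = 3, there are exactly 3 Jordan blocks for λ = -4.
Step 2 — from the minimal polynomial, the factor (x + 4)^2 tells us the largest block for λ = -4 has size 2.
Step 3 — with total size 5, 3 blocks, and largest block 2, the block sizes (in nonincreasing order) are [2, 2, 1].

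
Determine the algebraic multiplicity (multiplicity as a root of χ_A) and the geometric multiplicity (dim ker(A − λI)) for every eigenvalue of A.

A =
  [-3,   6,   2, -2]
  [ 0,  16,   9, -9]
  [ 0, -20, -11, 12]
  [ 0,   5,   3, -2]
λ = -3: alg = 1, geom = 1; λ = 1: alg = 3, geom = 2

Step 1 — factor the characteristic polynomial to read off the algebraic multiplicities:
  χ_A(x) = (x - 1)^3*(x + 3)

Step 2 — compute geometric multiplicities via the rank-nullity identity g(λ) = n − rank(A − λI):
  rank(A − (-3)·I) = 3, so dim ker(A − (-3)·I) = n − 3 = 1
  rank(A − (1)·I) = 2, so dim ker(A − (1)·I) = n − 2 = 2

Summary:
  λ = -3: algebraic multiplicity = 1, geometric multiplicity = 1
  λ = 1: algebraic multiplicity = 3, geometric multiplicity = 2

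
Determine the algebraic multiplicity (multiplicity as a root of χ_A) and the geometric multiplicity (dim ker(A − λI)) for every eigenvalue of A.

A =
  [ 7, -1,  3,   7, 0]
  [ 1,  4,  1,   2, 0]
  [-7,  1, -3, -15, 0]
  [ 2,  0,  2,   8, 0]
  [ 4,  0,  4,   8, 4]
λ = 4: alg = 5, geom = 3

Step 1 — factor the characteristic polynomial to read off the algebraic multiplicities:
  χ_A(x) = (x - 4)^5

Step 2 — compute geometric multiplicities via the rank-nullity identity g(λ) = n − rank(A − λI):
  rank(A − (4)·I) = 2, so dim ker(A − (4)·I) = n − 2 = 3

Summary:
  λ = 4: algebraic multiplicity = 5, geometric multiplicity = 3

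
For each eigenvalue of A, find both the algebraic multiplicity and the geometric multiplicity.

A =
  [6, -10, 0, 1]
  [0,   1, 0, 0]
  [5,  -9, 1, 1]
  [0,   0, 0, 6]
λ = 1: alg = 2, geom = 1; λ = 6: alg = 2, geom = 1

Step 1 — factor the characteristic polynomial to read off the algebraic multiplicities:
  χ_A(x) = (x - 6)^2*(x - 1)^2

Step 2 — compute geometric multiplicities via the rank-nullity identity g(λ) = n − rank(A − λI):
  rank(A − (1)·I) = 3, so dim ker(A − (1)·I) = n − 3 = 1
  rank(A − (6)·I) = 3, so dim ker(A − (6)·I) = n − 3 = 1

Summary:
  λ = 1: algebraic multiplicity = 2, geometric multiplicity = 1
  λ = 6: algebraic multiplicity = 2, geometric multiplicity = 1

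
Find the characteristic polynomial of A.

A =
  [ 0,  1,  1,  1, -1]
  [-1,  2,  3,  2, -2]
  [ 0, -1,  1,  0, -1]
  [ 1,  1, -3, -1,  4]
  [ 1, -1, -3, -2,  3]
x^5 - 5*x^4 + 10*x^3 - 10*x^2 + 5*x - 1

Expanding det(x·I − A) (e.g. by cofactor expansion or by noting that A is similar to its Jordan form J, which has the same characteristic polynomial as A) gives
  χ_A(x) = x^5 - 5*x^4 + 10*x^3 - 10*x^2 + 5*x - 1
which factors as (x - 1)^5. The eigenvalues (with algebraic multiplicities) are λ = 1 with multiplicity 5.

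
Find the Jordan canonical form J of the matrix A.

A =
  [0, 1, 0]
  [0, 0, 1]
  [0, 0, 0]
J_3(0)

The characteristic polynomial is
  det(x·I − A) = x^3

Eigenvalues and multiplicities (the geometric multiplicity of λ is n − rank(A − λI), which equals the number of Jordan blocks for λ):
  λ = 0: algebraic multiplicity = 3, geometric multiplicity = 1

Determining the block sizes for each eigenvalue:
  λ = 0: one block (gm = 1), so the single block has size am = 3 → block sizes [3]

Assembling the blocks gives a Jordan form
J =
  [0, 1, 0]
  [0, 0, 1]
  [0, 0, 0]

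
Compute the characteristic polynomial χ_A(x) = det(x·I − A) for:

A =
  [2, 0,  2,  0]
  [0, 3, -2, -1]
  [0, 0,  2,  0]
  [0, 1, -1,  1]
x^4 - 8*x^3 + 24*x^2 - 32*x + 16

Expanding det(x·I − A) (e.g. by cofactor expansion or by noting that A is similar to its Jordan form J, which has the same characteristic polynomial as A) gives
  χ_A(x) = x^4 - 8*x^3 + 24*x^2 - 32*x + 16
which factors as (x - 2)^4. The eigenvalues (with algebraic multiplicities) are λ = 2 with multiplicity 4.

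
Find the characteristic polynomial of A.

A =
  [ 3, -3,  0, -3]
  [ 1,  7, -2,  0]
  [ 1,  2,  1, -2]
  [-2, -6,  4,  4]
x^4 - 15*x^3 + 84*x^2 - 208*x + 192

Expanding det(x·I − A) (e.g. by cofactor expansion or by noting that A is similar to its Jordan form J, which has the same characteristic polynomial as A) gives
  χ_A(x) = x^4 - 15*x^3 + 84*x^2 - 208*x + 192
which factors as (x - 4)^3*(x - 3). The eigenvalues (with algebraic multiplicities) are λ = 3 with multiplicity 1, λ = 4 with multiplicity 3.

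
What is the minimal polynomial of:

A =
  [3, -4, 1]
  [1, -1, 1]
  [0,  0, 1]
x^3 - 3*x^2 + 3*x - 1

The characteristic polynomial is χ_A(x) = (x - 1)^3, so the eigenvalues are known. The minimal polynomial is
  m_A(x) = Π_λ (x − λ)^{k_λ}
where k_λ is the size of the *largest* Jordan block for λ (equivalently, the smallest k with (A − λI)^k v = 0 for every generalised eigenvector v of λ).

  λ = 1: largest Jordan block has size 3, contributing (x − 1)^3

So m_A(x) = (x - 1)^3 = x^3 - 3*x^2 + 3*x - 1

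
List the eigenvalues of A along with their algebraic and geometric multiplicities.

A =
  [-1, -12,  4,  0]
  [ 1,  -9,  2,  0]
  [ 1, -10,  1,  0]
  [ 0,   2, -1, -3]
λ = -3: alg = 4, geom = 2

Step 1 — factor the characteristic polynomial to read off the algebraic multiplicities:
  χ_A(x) = (x + 3)^4

Step 2 — compute geometric multiplicities via the rank-nullity identity g(λ) = n − rank(A − λI):
  rank(A − (-3)·I) = 2, so dim ker(A − (-3)·I) = n − 2 = 2

Summary:
  λ = -3: algebraic multiplicity = 4, geometric multiplicity = 2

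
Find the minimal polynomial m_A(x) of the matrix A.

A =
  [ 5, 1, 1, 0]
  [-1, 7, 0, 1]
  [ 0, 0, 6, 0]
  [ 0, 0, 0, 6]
x^3 - 18*x^2 + 108*x - 216

The characteristic polynomial is χ_A(x) = (x - 6)^4, so the eigenvalues are known. The minimal polynomial is
  m_A(x) = Π_λ (x − λ)^{k_λ}
where k_λ is the size of the *largest* Jordan block for λ (equivalently, the smallest k with (A − λI)^k v = 0 for every generalised eigenvector v of λ).

  λ = 6: largest Jordan block has size 3, contributing (x − 6)^3

So m_A(x) = (x - 6)^3 = x^3 - 18*x^2 + 108*x - 216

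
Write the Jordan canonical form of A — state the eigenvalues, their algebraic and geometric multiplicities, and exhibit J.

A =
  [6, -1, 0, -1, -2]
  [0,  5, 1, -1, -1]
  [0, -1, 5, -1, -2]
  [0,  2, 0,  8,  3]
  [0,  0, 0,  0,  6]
J_3(6) ⊕ J_2(6)

The characteristic polynomial is
  det(x·I − A) = x^5 - 30*x^4 + 360*x^3 - 2160*x^2 + 6480*x - 7776 = (x - 6)^5

Eigenvalues and multiplicities (the geometric multiplicity of λ is n − rank(A − λI), which equals the number of Jordan blocks for λ):
  λ = 6: algebraic multiplicity = 5, geometric multiplicity = 2

Determining the block sizes for each eigenvalue:
  λ = 6: with am = 5 and gm = 2, the partition is not yet determined (e.g. several partitions of 5 into 2 parts exist). Let N = A − (6)·I. Computing rank(N^1) = 3, rank(N^2) = 1, rank(N^3) = 0; the number of blocks of size ≥ j is rank(N^{j−1}) − rank(N^j), giving [2, 2, 1]. So we have 1 block(s) of size 3, 1 block(s) of size 2 → block sizes [3, 2]

Assembling the blocks gives a Jordan form
J =
  [6, 1, 0, 0, 0]
  [0, 6, 1, 0, 0]
  [0, 0, 6, 0, 0]
  [0, 0, 0, 6, 1]
  [0, 0, 0, 0, 6]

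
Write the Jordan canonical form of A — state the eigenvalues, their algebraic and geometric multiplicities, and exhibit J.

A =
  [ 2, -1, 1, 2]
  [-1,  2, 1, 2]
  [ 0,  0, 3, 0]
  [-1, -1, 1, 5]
J_2(3) ⊕ J_1(3) ⊕ J_1(3)

The characteristic polynomial is
  det(x·I − A) = x^4 - 12*x^3 + 54*x^2 - 108*x + 81 = (x - 3)^4

Eigenvalues and multiplicities (the geometric multiplicity of λ is n − rank(A − λI), which equals the number of Jordan blocks for λ):
  λ = 3: algebraic multiplicity = 4, geometric multiplicity = 3

Determining the block sizes for each eigenvalue:
  λ = 3: 3 blocks summing to 4 forces exactly one block of size 2 and the rest size 1 → block sizes [2, 1, 1]

Assembling the blocks gives a Jordan form
J =
  [3, 1, 0, 0]
  [0, 3, 0, 0]
  [0, 0, 3, 0]
  [0, 0, 0, 3]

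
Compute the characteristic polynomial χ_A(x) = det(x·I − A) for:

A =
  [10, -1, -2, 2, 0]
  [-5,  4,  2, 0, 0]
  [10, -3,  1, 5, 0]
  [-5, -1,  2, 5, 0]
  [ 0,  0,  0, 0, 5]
x^5 - 25*x^4 + 250*x^3 - 1250*x^2 + 3125*x - 3125

Expanding det(x·I − A) (e.g. by cofactor expansion or by noting that A is similar to its Jordan form J, which has the same characteristic polynomial as A) gives
  χ_A(x) = x^5 - 25*x^4 + 250*x^3 - 1250*x^2 + 3125*x - 3125
which factors as (x - 5)^5. The eigenvalues (with algebraic multiplicities) are λ = 5 with multiplicity 5.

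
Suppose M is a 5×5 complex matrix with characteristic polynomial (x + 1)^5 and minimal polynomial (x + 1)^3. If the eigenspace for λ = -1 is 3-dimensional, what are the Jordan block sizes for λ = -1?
Block sizes for λ = -1: [3, 1, 1]

Step 1 — from the characteristic polynomial, algebraic multiplicity of λ = -1 is 5. From dim ker(M − (-1)·I) = 3, there are exactly 3 Jordan blocks for λ = -1.
Step 2 — from the minimal polynomial, the factor (x + 1)^3 tells us the largest block for λ = -1 has size 3.
Step 3 — with total size 5, 3 blocks, and largest block 3, the block sizes (in nonincreasing order) are [3, 1, 1].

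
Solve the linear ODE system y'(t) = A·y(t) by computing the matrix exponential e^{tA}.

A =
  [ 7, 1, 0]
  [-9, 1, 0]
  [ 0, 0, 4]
e^{tA} =
  [3*t*exp(4*t) + exp(4*t), t*exp(4*t), 0]
  [-9*t*exp(4*t), -3*t*exp(4*t) + exp(4*t), 0]
  [0, 0, exp(4*t)]

Strategy: write A = P · J · P⁻¹ where J is a Jordan canonical form, so e^{tA} = P · e^{tJ} · P⁻¹, and e^{tJ} can be computed block-by-block.

A has Jordan form
J =
  [4, 1, 0]
  [0, 4, 0]
  [0, 0, 4]
(up to reordering of blocks).

Per-block formulas:
  For a 2×2 Jordan block J_2(4): exp(t · J_2(4)) = e^(4t)·(I + t·N), where N is the 2×2 nilpotent shift.
  For a 1×1 block at λ = 4: exp(t · [4]) = [e^(4t)].

After assembling e^{tJ} and conjugating by P, we get:

e^{tA} =
  [3*t*exp(4*t) + exp(4*t), t*exp(4*t), 0]
  [-9*t*exp(4*t), -3*t*exp(4*t) + exp(4*t), 0]
  [0, 0, exp(4*t)]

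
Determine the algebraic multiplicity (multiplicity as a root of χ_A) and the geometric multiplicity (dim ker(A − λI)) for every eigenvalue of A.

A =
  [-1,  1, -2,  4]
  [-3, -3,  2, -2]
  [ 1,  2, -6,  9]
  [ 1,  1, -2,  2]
λ = -2: alg = 4, geom = 2

Step 1 — factor the characteristic polynomial to read off the algebraic multiplicities:
  χ_A(x) = (x + 2)^4

Step 2 — compute geometric multiplicities via the rank-nullity identity g(λ) = n − rank(A − λI):
  rank(A − (-2)·I) = 2, so dim ker(A − (-2)·I) = n − 2 = 2

Summary:
  λ = -2: algebraic multiplicity = 4, geometric multiplicity = 2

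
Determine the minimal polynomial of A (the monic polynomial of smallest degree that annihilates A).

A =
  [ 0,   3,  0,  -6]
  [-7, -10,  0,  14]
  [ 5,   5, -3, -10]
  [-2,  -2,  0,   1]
x^2 + 6*x + 9

The characteristic polynomial is χ_A(x) = (x + 3)^4, so the eigenvalues are known. The minimal polynomial is
  m_A(x) = Π_λ (x − λ)^{k_λ}
where k_λ is the size of the *largest* Jordan block for λ (equivalently, the smallest k with (A − λI)^k v = 0 for every generalised eigenvector v of λ).

  λ = -3: largest Jordan block has size 2, contributing (x + 3)^2

So m_A(x) = (x + 3)^2 = x^2 + 6*x + 9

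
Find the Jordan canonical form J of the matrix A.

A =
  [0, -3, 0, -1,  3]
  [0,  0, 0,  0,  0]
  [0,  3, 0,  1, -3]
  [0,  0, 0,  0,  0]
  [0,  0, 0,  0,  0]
J_2(0) ⊕ J_1(0) ⊕ J_1(0) ⊕ J_1(0)

The characteristic polynomial is
  det(x·I − A) = x^5

Eigenvalues and multiplicities (the geometric multiplicity of λ is n − rank(A − λI), which equals the number of Jordan blocks for λ):
  λ = 0: algebraic multiplicity = 5, geometric multiplicity = 4

Determining the block sizes for each eigenvalue:
  λ = 0: 4 blocks summing to 5 forces exactly one block of size 2 and the rest size 1 → block sizes [2, 1, 1, 1]

Assembling the blocks gives a Jordan form
J =
  [0, 1, 0, 0, 0]
  [0, 0, 0, 0, 0]
  [0, 0, 0, 0, 0]
  [0, 0, 0, 0, 0]
  [0, 0, 0, 0, 0]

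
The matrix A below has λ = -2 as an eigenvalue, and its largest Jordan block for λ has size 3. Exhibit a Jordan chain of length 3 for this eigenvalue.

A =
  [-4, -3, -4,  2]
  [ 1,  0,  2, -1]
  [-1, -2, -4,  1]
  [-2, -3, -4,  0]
A Jordan chain for λ = -2 of length 3:
v_1 = (1, 0, 0, 1)ᵀ
v_2 = (-2, 1, -1, -2)ᵀ
v_3 = (1, 0, 0, 0)ᵀ

Let N = A − (-2)·I. We want v_3 with N^3 v_3 = 0 but N^2 v_3 ≠ 0; then v_{j-1} := N · v_j for j = 3, …, 2.

Pick v_3 = (1, 0, 0, 0)ᵀ.
Then v_2 = N · v_3 = (-2, 1, -1, -2)ᵀ.
Then v_1 = N · v_2 = (1, 0, 0, 1)ᵀ.

Sanity check: (A − (-2)·I) v_1 = (0, 0, 0, 0)ᵀ = 0. ✓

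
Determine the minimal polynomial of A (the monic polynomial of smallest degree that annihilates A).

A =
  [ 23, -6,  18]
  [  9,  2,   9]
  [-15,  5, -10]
x^2 - 10*x + 25

The characteristic polynomial is χ_A(x) = (x - 5)^3, so the eigenvalues are known. The minimal polynomial is
  m_A(x) = Π_λ (x − λ)^{k_λ}
where k_λ is the size of the *largest* Jordan block for λ (equivalently, the smallest k with (A − λI)^k v = 0 for every generalised eigenvector v of λ).

  λ = 5: largest Jordan block has size 2, contributing (x − 5)^2

So m_A(x) = (x - 5)^2 = x^2 - 10*x + 25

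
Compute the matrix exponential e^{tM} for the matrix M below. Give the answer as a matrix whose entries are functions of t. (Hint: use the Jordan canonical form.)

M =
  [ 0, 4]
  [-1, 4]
e^{tM} =
  [-2*t*exp(2*t) + exp(2*t), 4*t*exp(2*t)]
  [-t*exp(2*t), 2*t*exp(2*t) + exp(2*t)]

Strategy: write M = P · J · P⁻¹ where J is a Jordan canonical form, so e^{tM} = P · e^{tJ} · P⁻¹, and e^{tJ} can be computed block-by-block.

M has Jordan form
J =
  [2, 1]
  [0, 2]
(up to reordering of blocks).

Per-block formulas:
  For a 2×2 Jordan block J_2(2): exp(t · J_2(2)) = e^(2t)·(I + t·N), where N is the 2×2 nilpotent shift.

After assembling e^{tJ} and conjugating by P, we get:

e^{tM} =
  [-2*t*exp(2*t) + exp(2*t), 4*t*exp(2*t)]
  [-t*exp(2*t), 2*t*exp(2*t) + exp(2*t)]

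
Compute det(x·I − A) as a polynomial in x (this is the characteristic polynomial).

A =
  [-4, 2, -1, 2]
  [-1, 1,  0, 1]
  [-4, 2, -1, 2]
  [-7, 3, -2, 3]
x^4 + x^3

Expanding det(x·I − A) (e.g. by cofactor expansion or by noting that A is similar to its Jordan form J, which has the same characteristic polynomial as A) gives
  χ_A(x) = x^4 + x^3
which factors as x^3*(x + 1). The eigenvalues (with algebraic multiplicities) are λ = -1 with multiplicity 1, λ = 0 with multiplicity 3.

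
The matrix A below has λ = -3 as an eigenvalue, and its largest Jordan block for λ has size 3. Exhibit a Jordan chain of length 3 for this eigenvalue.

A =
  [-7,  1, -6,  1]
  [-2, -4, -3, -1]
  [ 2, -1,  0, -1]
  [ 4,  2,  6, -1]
A Jordan chain for λ = -3 of length 3:
v_1 = (6, 0, -4, 0)ᵀ
v_2 = (-4, -2, 2, 4)ᵀ
v_3 = (1, 0, 0, 0)ᵀ

Let N = A − (-3)·I. We want v_3 with N^3 v_3 = 0 but N^2 v_3 ≠ 0; then v_{j-1} := N · v_j for j = 3, …, 2.

Pick v_3 = (1, 0, 0, 0)ᵀ.
Then v_2 = N · v_3 = (-4, -2, 2, 4)ᵀ.
Then v_1 = N · v_2 = (6, 0, -4, 0)ᵀ.

Sanity check: (A − (-3)·I) v_1 = (0, 0, 0, 0)ᵀ = 0. ✓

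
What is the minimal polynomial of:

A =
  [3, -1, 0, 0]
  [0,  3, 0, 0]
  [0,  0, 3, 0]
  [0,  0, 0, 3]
x^2 - 6*x + 9

The characteristic polynomial is χ_A(x) = (x - 3)^4, so the eigenvalues are known. The minimal polynomial is
  m_A(x) = Π_λ (x − λ)^{k_λ}
where k_λ is the size of the *largest* Jordan block for λ (equivalently, the smallest k with (A − λI)^k v = 0 for every generalised eigenvector v of λ).

  λ = 3: largest Jordan block has size 2, contributing (x − 3)^2

So m_A(x) = (x - 3)^2 = x^2 - 6*x + 9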